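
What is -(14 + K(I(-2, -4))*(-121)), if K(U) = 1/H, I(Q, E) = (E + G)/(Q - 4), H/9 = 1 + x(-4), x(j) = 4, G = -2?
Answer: -509/45 ≈ -11.311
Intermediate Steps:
H = 45 (H = 9*(1 + 4) = 9*5 = 45)
I(Q, E) = (-2 + E)/(-4 + Q) (I(Q, E) = (E - 2)/(Q - 4) = (-2 + E)/(-4 + Q))
K(U) = 1/45
-(14 + K(I(-2, -4))*(-121)) = -(14 + (1/45)*(-121)) = -(14 - 121/45) = -1*509/45 = -509/45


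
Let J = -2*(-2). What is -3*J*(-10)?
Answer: 120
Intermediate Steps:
J = 4
-3*J*(-10) = -3*4*(-10) = -12*(-10) = 120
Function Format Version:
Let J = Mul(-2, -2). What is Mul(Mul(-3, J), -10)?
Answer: 120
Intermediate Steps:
J = 4
Mul(Mul(-3, J), -10) = Mul(Mul(-3, 4), -10) = Mul(-12, -10) = 120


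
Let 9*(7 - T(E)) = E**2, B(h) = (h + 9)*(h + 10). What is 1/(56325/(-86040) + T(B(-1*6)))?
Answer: -5736/55379 ≈ -0.10358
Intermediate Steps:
B(h) = (9 + h)*(10 + h)
T(E) = 7 - E**2/9
1/(56325/(-86040) + T(B(-1*6))) = 1/(56325/(-86040) + (7 - (90 + (-1*6)**2 + 19*(-1*6))**2/9)) = 1/(56325*(-1/86040) + (7 - (90 + (-6)**2 + 19*(-6))**2/9)) = 1/(-3755/5736 + (7 - (90 + 36 - 114)**2/9)) = 1/(-3755/5736 + (7 - 1/9*12**2)) = 1/(-3755/5736 + (7 - 1/9*144)) = 1/(-3755/5736 + (7 - 16)) = 1/(-3755/5736 - 9) = 1/(-55379/5736) = -5736/55379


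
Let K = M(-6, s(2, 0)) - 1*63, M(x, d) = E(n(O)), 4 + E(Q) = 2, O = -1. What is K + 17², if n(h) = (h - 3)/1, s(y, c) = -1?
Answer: 224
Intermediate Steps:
n(h) = -3 + h (n(h) = (-3 + h)*1 = -3 + h)
E(Q) = -2 (E(Q) = -4 + 2 = -2)
M(x, d) = -2
K = -65 (K = -2 - 1*63 = -2 - 63 = -65)
K + 17² = -65 + 17² = -65 + 289 = 224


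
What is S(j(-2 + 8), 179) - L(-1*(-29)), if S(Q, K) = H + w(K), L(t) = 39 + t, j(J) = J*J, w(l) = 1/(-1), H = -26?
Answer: -95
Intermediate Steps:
w(l) = -1
j(J) = J²
S(Q, K) = -27 (S(Q, K) = -26 - 1 = -27)
S(j(-2 + 8), 179) - L(-1*(-29)) = -27 - (39 - 1*(-29)) = -27 - (39 + 29) = -27 - 1*68 = -27 - 68 = -95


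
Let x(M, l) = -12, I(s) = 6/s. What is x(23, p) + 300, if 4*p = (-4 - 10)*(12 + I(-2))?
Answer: 288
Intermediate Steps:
p = -63/2 (p = ((-4 - 10)*(12 + 6/(-2)))/4 = (-14*(12 + 6*(-½)))/4 = (-14*(12 - 3))/4 = (-14*9)/4 = (¼)*(-126) = -63/2 ≈ -31.500)
x(23, p) + 300 = -12 + 300 = 288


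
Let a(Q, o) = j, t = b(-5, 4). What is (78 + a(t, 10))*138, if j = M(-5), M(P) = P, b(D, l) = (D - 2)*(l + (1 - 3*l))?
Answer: 10074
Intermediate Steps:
b(D, l) = (1 - 2*l)*(-2 + D) (b(D, l) = (-2 + D)*(1 - 2*l) = (1 - 2*l)*(-2 + D))
j = -5
t = 49 (t = -2 - 5 + 4*4 - 2*(-5)*4 = -2 - 5 + 16 + 40 = 49)
a(Q, o) = -5
(78 + a(t, 10))*138 = (78 - 5)*138 = 73*138 = 10074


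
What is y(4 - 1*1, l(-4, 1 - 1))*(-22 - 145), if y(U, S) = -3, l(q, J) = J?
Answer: 501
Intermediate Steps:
y(4 - 1*1, l(-4, 1 - 1))*(-22 - 145) = -3*(-22 - 145) = -3*(-167) = 501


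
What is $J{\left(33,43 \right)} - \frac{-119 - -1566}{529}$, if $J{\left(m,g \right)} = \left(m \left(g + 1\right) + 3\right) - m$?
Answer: $\frac{750791}{529} \approx 1419.3$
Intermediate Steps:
$J{\left(m,g \right)} = 3 - m + m \left(1 + g\right)$ ($J{\left(m,g \right)} = \left(m \left(1 + g\right) + 3\right) - m = \left(3 + m \left(1 + g\right)\right) - m = 3 - m + m \left(1 + g\right)$)
$J{\left(33,43 \right)} - \frac{-119 - -1566}{529} = \left(3 + 43 \cdot 33\right) - \frac{-119 - -1566}{529} = \left(3 + 1419\right) - \left(-119 + 1566\right) \frac{1}{529} = 1422 - 1447 \cdot \frac{1}{529} = 1422 - \frac{1447}{529} = \frac{750791}{529}$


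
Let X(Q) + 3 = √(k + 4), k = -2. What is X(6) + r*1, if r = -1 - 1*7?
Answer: -11 + √2 ≈ -9.5858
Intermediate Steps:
X(Q) = -3 + √2 (X(Q) = -3 + √(-2 + 4) = -3 + √2)
r = -8 (r = -1 - 7 = -8)
X(6) + r*1 = (-3 + √2) - 8*1 = (-3 + √2) - 8 = -11 + √2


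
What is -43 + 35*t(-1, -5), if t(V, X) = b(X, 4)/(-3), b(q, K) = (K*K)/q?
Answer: -17/3 ≈ -5.6667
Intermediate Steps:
b(q, K) = K²/q
t(V, X) = -16/(3*X) (t(V, X) = (4²/X)/(-3) = (16/X)*(-⅓) = -16/(3*X))
-43 + 35*t(-1, -5) = -43 + 35*(-16/3/(-5)) = -43 + 35*(-16/3*(-⅕)) = -43 + 35*(16/15) = -43 + 112/3 = -17/3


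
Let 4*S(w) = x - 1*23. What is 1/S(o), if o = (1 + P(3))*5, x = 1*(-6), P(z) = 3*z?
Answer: -4/29 ≈ -0.13793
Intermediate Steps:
x = -6
o = 50 (o = (1 + 3*3)*5 = (1 + 9)*5 = 10*5 = 50)
S(w) = -29/4 (S(w) = (-6 - 1*23)/4 = (-6 - 23)/4 = (¼)*(-29) = -29/4)
1/S(o) = 1/(-29/4) = -4/29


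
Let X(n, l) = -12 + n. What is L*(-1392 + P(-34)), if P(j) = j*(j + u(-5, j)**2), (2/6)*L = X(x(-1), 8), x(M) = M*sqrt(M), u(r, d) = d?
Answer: 1423440 + 118620*I ≈ 1.4234e+6 + 1.1862e+5*I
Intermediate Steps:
x(M) = M**(3/2)
L = -36 - 3*I (L = 3*(-12 + (-1)**(3/2)) = 3*(-12 - I) = -36 - 3*I ≈ -36.0 - 3.0*I)
P(j) = j*(j + j**2)
L*(-1392 + P(-34)) = (-36 - 3*I)*(-1392 + (-34)**2*(1 - 34)) = (-36 - 3*I)*(-1392 + 1156*(-33)) = (-36 - 3*I)*(-1392 - 38148) = (-36 - 3*I)*(-39540) = 1423440 + 118620*I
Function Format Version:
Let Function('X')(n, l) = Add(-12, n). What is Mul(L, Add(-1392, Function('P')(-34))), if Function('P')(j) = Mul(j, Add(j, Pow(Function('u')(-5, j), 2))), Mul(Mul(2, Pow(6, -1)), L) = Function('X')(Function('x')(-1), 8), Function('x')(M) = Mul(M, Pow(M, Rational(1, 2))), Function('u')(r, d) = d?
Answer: Add(1423440, Mul(118620, I)) ≈ Add(1.4234e+6, Mul(1.1862e+5, I))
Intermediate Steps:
Function('x')(M) = Pow(M, Rational(3, 2))
L = Add(-36, Mul(-3, I)) (L = Mul(3, Add(-12, Pow(-1, Rational(3, 2)))) = Mul(3, Add(-12, Mul(-1, I))) = Add(-36, Mul(-3, I)) ≈ Add(-36.000, Mul(-3.0000, I)))
Function('P')(j) = Mul(j, Add(j, Pow(j, 2)))
Mul(L, Add(-1392, Function('P')(-34))) = Mul(Add(-36, Mul(-3, I)), Add(-1392, Mul(Pow(-34, 2), Add(1, -34)))) = Mul(Add(-36, Mul(-3, I)), Add(-1392, Mul(1156, -33))) = Mul(Add(-36, Mul(-3, I)), Add(-1392, -38148)) = Mul(Add(-36, Mul(-3, I)), -39540) = Add(1423440, Mul(118620, I))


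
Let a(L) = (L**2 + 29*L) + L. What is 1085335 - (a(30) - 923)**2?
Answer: 316206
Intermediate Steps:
a(L) = L**2 + 30*L
1085335 - (a(30) - 923)**2 = 1085335 - (30*(30 + 30) - 923)**2 = 1085335 - (30*60 - 923)**2 = 1085335 - (1800 - 923)**2 = 1085335 - 1*877**2 = 1085335 - 1*769129 = 1085335 - 769129 = 316206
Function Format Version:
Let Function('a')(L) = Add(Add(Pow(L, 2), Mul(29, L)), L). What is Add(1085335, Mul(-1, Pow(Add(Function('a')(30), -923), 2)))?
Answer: 316206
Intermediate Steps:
Function('a')(L) = Add(Pow(L, 2), Mul(30, L))
Add(1085335, Mul(-1, Pow(Add(Function('a')(30), -923), 2))) = Add(1085335, Mul(-1, Pow(Add(Mul(30, Add(30, 30)), -923), 2))) = Add(1085335, Mul(-1, Pow(Add(Mul(30, 60), -923), 2))) = Add(1085335, Mul(-1, Pow(Add(1800, -923), 2))) = Add(1085335, Mul(-1, Pow(877, 2))) = Add(1085335, Mul(-1, 769129)) = Add(1085335, -769129) = 316206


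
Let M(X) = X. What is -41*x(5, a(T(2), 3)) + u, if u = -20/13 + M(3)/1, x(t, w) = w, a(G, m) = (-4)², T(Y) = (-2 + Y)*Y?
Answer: -8509/13 ≈ -654.54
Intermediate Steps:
T(Y) = Y*(-2 + Y)
a(G, m) = 16
u = 19/13 (u = -20/13 + 3/1 = -20*1/13 + 3*1 = -20/13 + 3 = 19/13 ≈ 1.4615)
-41*x(5, a(T(2), 3)) + u = -41*16 + 19/13 = -656 + 19/13 = -8509/13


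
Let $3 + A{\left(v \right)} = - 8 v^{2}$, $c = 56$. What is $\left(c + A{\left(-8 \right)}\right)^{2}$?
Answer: $210681$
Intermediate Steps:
$A{\left(v \right)} = -3 - 8 v^{2}$
$\left(c + A{\left(-8 \right)}\right)^{2} = \left(56 - \left(3 + 8 \left(-8\right)^{2}\right)\right)^{2} = \left(56 - 515\right)^{2} = \left(-459\right)^{2} = 210681$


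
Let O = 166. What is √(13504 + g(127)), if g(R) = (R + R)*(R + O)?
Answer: √87926 ≈ 296.52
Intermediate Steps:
g(R) = 2*R*(166 + R) (g(R) = (R + R)*(R + 166) = (2*R)*(166 + R) = 2*R*(166 + R))
√(13504 + g(127)) = √(13504 + 2*127*(166 + 127)) = √(13504 + 2*127*293) = √(13504 + 74422) = √87926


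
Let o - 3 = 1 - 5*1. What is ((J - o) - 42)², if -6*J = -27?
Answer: 5329/4 ≈ 1332.3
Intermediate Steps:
J = 9/2 (J = -⅙*(-27) = 9/2 ≈ 4.5000)
o = -1 (o = 3 + (1 - 5*1) = 3 + (1 - 5) = 3 - 4 = -1)
((J - o) - 42)² = ((9/2 - 1*(-1)) - 42)² = ((9/2 + 1) - 42)² = (11/2 - 42)² = (-73/2)² = 5329/4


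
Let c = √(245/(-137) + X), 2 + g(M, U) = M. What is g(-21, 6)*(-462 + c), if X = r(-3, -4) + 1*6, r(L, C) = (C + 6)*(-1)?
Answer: 10626 - 23*√41511/137 ≈ 10592.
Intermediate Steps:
r(L, C) = -6 - C (r(L, C) = (6 + C)*(-1) = -6 - C)
g(M, U) = -2 + M
X = 4 (X = (-6 - 1*(-4)) + 1*6 = (-6 + 4) + 6 = -2 + 6 = 4)
c = √41511/137 (c = √(245/(-137) + 4) = √(245*(-1/137) + 4) = √(-245/137 + 4) = √(303/137) = √41511/137 ≈ 1.4872)
g(-21, 6)*(-462 + c) = (-2 - 21)*(-462 + √41511/137) = -23*(-462 + √41511/137) = 10626 - 23*√41511/137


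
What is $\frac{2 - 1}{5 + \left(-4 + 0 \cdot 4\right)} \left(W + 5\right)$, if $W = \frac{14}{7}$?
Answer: $7$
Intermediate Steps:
$W = 2$ ($W = 14 \cdot \frac{1}{7} = 2$)
$\frac{2 - 1}{5 + \left(-4 + 0 \cdot 4\right)} \left(W + 5\right) = \frac{2 - 1}{5 + \left(-4 + 0 \cdot 4\right)} \left(2 + 5\right) = 1 \frac{1}{5 + \left(-4 + 0\right)} 7 = 1 \frac{1}{5 - 4} \cdot 7 = 1 \cdot 1^{-1} \cdot 7 = 1 \cdot 1 \cdot 7 = 1 \cdot 7 = 7$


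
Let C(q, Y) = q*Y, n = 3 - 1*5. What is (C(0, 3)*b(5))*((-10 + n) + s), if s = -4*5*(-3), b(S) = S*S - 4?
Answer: 0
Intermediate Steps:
b(S) = -4 + S**2 (b(S) = S**2 - 4 = -4 + S**2)
n = -2 (n = 3 - 5 = -2)
s = 60 (s = -20*(-3) = 60)
C(q, Y) = Y*q
(C(0, 3)*b(5))*((-10 + n) + s) = ((3*0)*(-4 + 5**2))*((-10 - 2) + 60) = (0*(-4 + 25))*(-12 + 60) = (0*21)*48 = 0*48 = 0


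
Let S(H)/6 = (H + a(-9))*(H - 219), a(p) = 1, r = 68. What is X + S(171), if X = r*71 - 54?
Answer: -44762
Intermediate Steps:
X = 4774 (X = 68*71 - 54 = 4828 - 54 = 4774)
S(H) = 6*(1 + H)*(-219 + H) (S(H) = 6*((H + 1)*(H - 219)) = 6*((1 + H)*(-219 + H)) = 6*(1 + H)*(-219 + H))
X + S(171) = 4774 + (-1314 - 1308*171 + 6*171**2) = 4774 + (-1314 - 223668 + 6*29241) = 4774 + (-1314 - 223668 + 175446) = 4774 - 49536 = -44762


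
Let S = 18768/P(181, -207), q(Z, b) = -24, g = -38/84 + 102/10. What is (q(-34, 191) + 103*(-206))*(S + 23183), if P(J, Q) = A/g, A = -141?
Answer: -2294244100538/4935 ≈ -4.6489e+8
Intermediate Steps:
g = 2047/210 (g = -38*1/84 + 102*(1/10) = -19/42 + 51/5 = 2047/210 ≈ 9.7476)
P(J, Q) = -29610/2047 (P(J, Q) = -141/2047/210 = -141*210/2047 = -29610/2047)
S = -6403016/4935 (S = 18768/(-29610/2047) = 18768*(-2047/29610) = -6403016/4935 ≈ -1297.5)
(q(-34, 191) + 103*(-206))*(S + 23183) = (-24 + 103*(-206))*(-6403016/4935 + 23183) = (-24 - 21218)*(108005089/4935) = -21242*108005089/4935 = -2294244100538/4935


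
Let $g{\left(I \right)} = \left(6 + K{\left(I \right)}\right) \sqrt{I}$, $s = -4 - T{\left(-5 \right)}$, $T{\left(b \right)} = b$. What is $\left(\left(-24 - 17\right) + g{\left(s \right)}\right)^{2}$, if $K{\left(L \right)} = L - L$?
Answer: $1225$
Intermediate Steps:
$K{\left(L \right)} = 0$
$s = 1$ ($s = -4 - -5 = -4 + 5 = 1$)
$g{\left(I \right)} = 6 \sqrt{I}$ ($g{\left(I \right)} = \left(6 + 0\right) \sqrt{I} = 6 \sqrt{I}$)
$\left(\left(-24 - 17\right) + g{\left(s \right)}\right)^{2} = \left(\left(-24 - 17\right) + 6 \sqrt{1}\right)^{2} = \left(-41 + 6 \cdot 1\right)^{2} = \left(-41 + 6\right)^{2} = \left(-35\right)^{2} = 1225$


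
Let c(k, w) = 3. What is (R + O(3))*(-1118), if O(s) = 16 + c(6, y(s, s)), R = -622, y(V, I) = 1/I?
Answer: 674154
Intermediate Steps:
O(s) = 19 (O(s) = 16 + 3 = 19)
(R + O(3))*(-1118) = (-622 + 19)*(-1118) = -603*(-1118) = 674154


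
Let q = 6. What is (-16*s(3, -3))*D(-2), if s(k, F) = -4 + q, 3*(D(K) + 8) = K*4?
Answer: 1024/3 ≈ 341.33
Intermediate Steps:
D(K) = -8 + 4*K/3 (D(K) = -8 + (K*4)/3 = -8 + (4*K)/3 = -8 + 4*K/3)
s(k, F) = 2 (s(k, F) = -4 + 6 = 2)
(-16*s(3, -3))*D(-2) = (-16*2)*(-8 + (4/3)*(-2)) = -32*(-8 - 8/3) = -32*(-32/3) = 1024/3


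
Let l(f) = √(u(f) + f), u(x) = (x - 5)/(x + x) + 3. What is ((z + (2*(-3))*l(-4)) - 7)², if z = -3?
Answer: 209/2 + 30*√2 ≈ 146.93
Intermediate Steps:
u(x) = 3 + (-5 + x)/(2*x) (u(x) = (-5 + x)/((2*x)) + 3 = (-5 + x)*(1/(2*x)) + 3 = (-5 + x)/(2*x) + 3 = 3 + (-5 + x)/(2*x))
l(f) = √(f + (-5 + 7*f)/(2*f)) (l(f) = √((-5 + 7*f)/(2*f) + f) = √(f + (-5 + 7*f)/(2*f)))
((z + (2*(-3))*l(-4)) - 7)² = ((-3 + (2*(-3))*(√(14 - 10/(-4) + 4*(-4))/2)) - 7)² = ((-3 - 3*√(14 - 10*(-¼) - 16)) - 7)² = ((-3 - 3*√(14 + 5/2 - 16)) - 7)² = ((-3 - 3*√(½)) - 7)² = ((-3 - 3*√2/2) - 7)² = (-10 - 3*√2/2)²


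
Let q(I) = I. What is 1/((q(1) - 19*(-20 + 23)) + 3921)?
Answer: 1/3865 ≈ 0.00025873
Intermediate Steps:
1/((q(1) - 19*(-20 + 23)) + 3921) = 1/((1 - 19*(-20 + 23)) + 3921) = 1/((1 - 19*3) + 3921) = 1/((1 - 57) + 3921) = 1/(-56 + 3921) = 1/3865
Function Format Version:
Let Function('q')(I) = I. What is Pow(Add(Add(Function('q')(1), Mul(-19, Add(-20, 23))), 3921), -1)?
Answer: Rational(1, 3865) ≈ 0.00025873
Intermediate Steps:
Pow(Add(Add(Function('q')(1), Mul(-19, Add(-20, 23))), 3921), -1) = Pow(Add(Add(1, Mul(-19, Add(-20, 23))), 3921), -1) = Pow(Add(Add(1, Mul(-19, 3)), 3921), -1) = Pow(Add(Add(1, -57), 3921), -1) = Pow(Add(-56, 3921), -1) = Pow(3865, -1) = Rational(1, 3865)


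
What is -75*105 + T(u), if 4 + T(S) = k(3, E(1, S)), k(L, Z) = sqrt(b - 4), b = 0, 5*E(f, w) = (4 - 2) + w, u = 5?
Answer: -7879 + 2*I ≈ -7879.0 + 2.0*I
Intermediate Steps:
E(f, w) = 2/5 + w/5 (E(f, w) = ((4 - 2) + w)/5 = (2 + w)/5 = 2/5 + w/5)
k(L, Z) = 2*I (k(L, Z) = sqrt(0 - 4) = sqrt(-4) = 2*I)
T(S) = -4 + 2*I
-75*105 + T(u) = -75*105 + (-4 + 2*I) = -7875 + (-4 + 2*I) = -7879 + 2*I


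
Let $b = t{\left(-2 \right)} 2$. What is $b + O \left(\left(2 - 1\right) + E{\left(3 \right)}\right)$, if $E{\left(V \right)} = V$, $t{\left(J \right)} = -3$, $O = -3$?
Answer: $-18$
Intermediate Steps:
$b = -6$ ($b = \left(-3\right) 2 = -6$)
$b + O \left(\left(2 - 1\right) + E{\left(3 \right)}\right) = -6 - 3 \left(\left(2 - 1\right) + 3\right) = -6 - 3 \left(1 + 3\right) = -6 - 12 = -18$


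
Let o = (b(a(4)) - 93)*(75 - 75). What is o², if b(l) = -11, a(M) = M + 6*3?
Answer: 0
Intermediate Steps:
a(M) = 18 + M (a(M) = M + 18 = 18 + M)
o = 0 (o = (-11 - 93)*(75 - 75) = -104*0 = 0)
o² = 0² = 0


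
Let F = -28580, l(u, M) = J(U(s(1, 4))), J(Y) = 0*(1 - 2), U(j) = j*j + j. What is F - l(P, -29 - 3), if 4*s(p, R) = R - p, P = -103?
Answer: -28580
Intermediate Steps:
s(p, R) = -p/4 + R/4 (s(p, R) = (R - p)/4 = -p/4 + R/4)
U(j) = j + j² (U(j) = j² + j = j + j²)
J(Y) = 0 (J(Y) = 0*(-1) = 0)
l(u, M) = 0
F - l(P, -29 - 3) = -28580 - 1*0 = -28580 + 0 = -28580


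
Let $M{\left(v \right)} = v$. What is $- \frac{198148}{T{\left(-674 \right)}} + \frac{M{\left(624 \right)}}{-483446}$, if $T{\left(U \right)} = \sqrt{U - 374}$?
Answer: $- \frac{312}{241723} + \frac{49537 i \sqrt{262}}{131} \approx -0.0012907 + 6120.8 i$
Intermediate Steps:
$T{\left(U \right)} = \sqrt{-374 + U}$
$- \frac{198148}{T{\left(-674 \right)}} + \frac{M{\left(624 \right)}}{-483446} = - \frac{198148}{\sqrt{-374 - 674}} + \frac{624}{-483446} = - \frac{198148}{\sqrt{-1048}} + 624 \left(- \frac{1}{483446}\right) = - \frac{198148}{2 i \sqrt{262}} - \frac{312}{241723} = - 198148 \left(- \frac{i \sqrt{262}}{524}\right) - \frac{312}{241723} = \frac{49537 i \sqrt{262}}{131} - \frac{312}{241723} = - \frac{312}{241723} + \frac{49537 i \sqrt{262}}{131}$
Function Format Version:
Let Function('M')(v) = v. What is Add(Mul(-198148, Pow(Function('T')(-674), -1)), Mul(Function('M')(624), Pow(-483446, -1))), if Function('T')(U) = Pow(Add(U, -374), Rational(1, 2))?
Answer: Add(Rational(-312, 241723), Mul(Rational(49537, 131), I, Pow(262, Rational(1, 2)))) ≈ Add(-0.0012907, Mul(6120.8, I))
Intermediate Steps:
Function('T')(U) = Pow(Add(-374, U), Rational(1, 2))
Add(Mul(-198148, Pow(Function('T')(-674), -1)), Mul(Function('M')(624), Pow(-483446, -1))) = Add(Mul(-198148, Pow(Pow(Add(-374, -674), Rational(1, 2)), -1)), Mul(624, Pow(-483446, -1))) = Add(Mul(-198148, Pow(Pow(-1048, Rational(1, 2)), -1)), Mul(624, Rational(-1, 483446))) = Add(Mul(-198148, Pow(Mul(2, I, Pow(262, Rational(1, 2))), -1)), Rational(-312, 241723)) = Add(Mul(-198148, Mul(Rational(-1, 524), I, Pow(262, Rational(1, 2)))), Rational(-312, 241723)) = Add(Mul(Rational(49537, 131), I, Pow(262, Rational(1, 2))), Rational(-312, 241723)) = Add(Rational(-312, 241723), Mul(Rational(49537, 131), I, Pow(262, Rational(1, 2))))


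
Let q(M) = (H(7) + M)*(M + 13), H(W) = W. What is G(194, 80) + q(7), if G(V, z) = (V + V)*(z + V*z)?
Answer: 6053080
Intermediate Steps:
G(V, z) = 2*V*(z + V*z) (G(V, z) = (2*V)*(z + V*z) = 2*V*(z + V*z))
q(M) = (7 + M)*(13 + M) (q(M) = (7 + M)*(M + 13) = (7 + M)*(13 + M))
G(194, 80) + q(7) = 2*194*80*(1 + 194) + (91 + 7² + 20*7) = 2*194*80*195 + (91 + 49 + 140) = 6052800 + 280 = 6053080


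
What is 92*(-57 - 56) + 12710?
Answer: 2314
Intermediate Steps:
92*(-57 - 56) + 12710 = 92*(-113) + 12710 = -10396 + 12710 = 2314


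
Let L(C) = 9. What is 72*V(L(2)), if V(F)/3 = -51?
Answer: -11016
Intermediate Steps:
V(F) = -153 (V(F) = 3*(-51) = -153)
72*V(L(2)) = 72*(-153) = -11016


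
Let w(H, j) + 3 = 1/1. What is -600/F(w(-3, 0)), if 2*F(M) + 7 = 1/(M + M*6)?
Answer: 5600/33 ≈ 169.70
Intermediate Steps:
w(H, j) = -2 (w(H, j) = -3 + 1/1 = -3 + 1 = -2)
F(M) = -7/2 + 1/(14*M) (F(M) = -7/2 + 1/(2*(M + M*6)) = -7/2 + 1/(2*(M + 6*M)) = -7/2 + 1/(2*((7*M))) = -7/2 + (1/(7*M))/2 = -7/2 + 1/(14*M))
-600/F(w(-3, 0)) = -600*(-28/(1 - 49*(-2))) = -600*(-28/(1 + 98)) = -600/((1/14)*(-1/2)*99) = -600/(-99/28) = -600*(-28/99) = 5600/33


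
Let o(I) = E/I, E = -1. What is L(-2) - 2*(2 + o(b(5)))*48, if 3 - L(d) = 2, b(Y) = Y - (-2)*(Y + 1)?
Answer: -3151/17 ≈ -185.35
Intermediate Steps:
b(Y) = 2 + 3*Y (b(Y) = Y - (-2)*(1 + Y) = Y - (-2 - 2*Y) = Y + (2 + 2*Y) = 2 + 3*Y)
o(I) = -1/I
L(d) = 1 (L(d) = 3 - 1*2 = 3 - 2 = 1)
L(-2) - 2*(2 + o(b(5)))*48 = 1 - 2*(2 - 1/(2 + 3*5))*48 = 1 - 2*(2 - 1/(2 + 15))*48 = 1 - 2*(2 - 1/17)*48 = 1 - 2*33/17*48 = 1 - 66/17*48 = 1 - 3168/17 = -3151/17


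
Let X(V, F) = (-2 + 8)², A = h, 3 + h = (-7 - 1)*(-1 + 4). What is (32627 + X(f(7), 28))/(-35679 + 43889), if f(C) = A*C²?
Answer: 32663/8210 ≈ 3.9784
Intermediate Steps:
h = -27 (h = -3 + (-7 - 1)*(-1 + 4) = -3 - 8*3 = -3 - 24 = -27)
A = -27
f(C) = -27*C²
X(V, F) = 36 (X(V, F) = 6² = 36)
(32627 + X(f(7), 28))/(-35679 + 43889) = (32627 + 36)/(-35679 + 43889) = 32663/8210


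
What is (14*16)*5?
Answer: 1120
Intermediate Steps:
(14*16)*5 = 224*5 = 1120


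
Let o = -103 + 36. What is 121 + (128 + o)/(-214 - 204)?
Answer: 50517/418 ≈ 120.85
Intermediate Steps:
o = -67
121 + (128 + o)/(-214 - 204) = 121 + (128 - 67)/(-214 - 204) = 121 + 61/(-418) = 121 + 61*(-1/418) = 121 - 61/418 = 50517/418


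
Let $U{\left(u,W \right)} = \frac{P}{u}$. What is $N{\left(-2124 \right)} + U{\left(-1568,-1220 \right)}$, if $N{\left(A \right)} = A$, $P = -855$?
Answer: $- \frac{3329577}{1568} \approx -2123.5$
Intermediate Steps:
$U{\left(u,W \right)} = - \frac{855}{u}$
$N{\left(-2124 \right)} + U{\left(-1568,-1220 \right)} = -2124 - \frac{855}{-1568} = -2124 - - \frac{855}{1568} = -2124 + \frac{855}{1568} = - \frac{3329577}{1568}$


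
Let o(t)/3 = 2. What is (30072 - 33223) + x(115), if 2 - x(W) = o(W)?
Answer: -3155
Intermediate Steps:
o(t) = 6 (o(t) = 3*2 = 6)
x(W) = -4 (x(W) = 2 - 1*6 = 2 - 6 = -4)
(30072 - 33223) + x(115) = (30072 - 33223) - 4 = -3151 - 4 = -3155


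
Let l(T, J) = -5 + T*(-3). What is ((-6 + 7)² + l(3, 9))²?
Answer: 169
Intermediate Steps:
l(T, J) = -5 - 3*T
((-6 + 7)² + l(3, 9))² = ((-6 + 7)² + (-5 - 3*3))² = (1² + (-5 - 9))² = (1 - 14)² = (-13)² = 169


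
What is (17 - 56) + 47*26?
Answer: 1183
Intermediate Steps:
(17 - 56) + 47*26 = -39 + 1222 = 1183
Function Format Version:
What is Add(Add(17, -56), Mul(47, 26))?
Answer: 1183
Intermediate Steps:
Add(Add(17, -56), Mul(47, 26)) = Add(-39, 1222) = 1183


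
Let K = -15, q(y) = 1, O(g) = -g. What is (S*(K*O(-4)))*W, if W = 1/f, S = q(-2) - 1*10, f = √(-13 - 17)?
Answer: -18*I*√30 ≈ -98.59*I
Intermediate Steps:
f = I*√30 (f = √(-30) = I*√30 ≈ 5.4772*I)
S = -9 (S = 1 - 1*10 = 1 - 10 = -9)
W = -I*√30/30 (W = 1/(I*√30) = -I*√30/30 ≈ -0.18257*I)
(S*(K*O(-4)))*W = (-(-135)*(-1*(-4)))*(-I*√30/30) = (-(-135)*4)*(-I*√30/30) = (-9*(-60))*(-I*√30/30) = 540*(-I*√30/30) = -18*I*√30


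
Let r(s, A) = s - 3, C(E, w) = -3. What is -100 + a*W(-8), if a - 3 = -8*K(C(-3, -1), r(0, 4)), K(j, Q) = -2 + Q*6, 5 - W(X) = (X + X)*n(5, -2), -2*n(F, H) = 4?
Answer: -4501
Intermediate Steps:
n(F, H) = -2 (n(F, H) = -1/2*4 = -2)
r(s, A) = -3 + s
W(X) = 5 + 4*X (W(X) = 5 - (X + X)*(-2) = 5 - 2*X*(-2) = 5 - (-4)*X = 5 + 4*X)
K(j, Q) = -2 + 6*Q
a = 163 (a = 3 - 8*(-2 + 6*(-3 + 0)) = 3 - 8*(-2 + 6*(-3)) = 3 - 8*(-2 - 18) = 3 - 8*(-20) = 3 + 160 = 163)
-100 + a*W(-8) = -100 + 163*(5 + 4*(-8)) = -100 + 163*(5 - 32) = -100 + 163*(-27) = -100 - 4401 = -4501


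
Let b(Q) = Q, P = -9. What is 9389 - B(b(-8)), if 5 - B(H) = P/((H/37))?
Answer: 75405/8 ≈ 9425.6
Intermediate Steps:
B(H) = 5 + 333/H (B(H) = 5 - (-9)/(H/37) = 5 - (-9)*37/H = 5 - (-333)/H = 5 + 333/H)
9389 - B(b(-8)) = 9389 - (5 + 333/(-8)) = 9389 - (5 + 333*(-⅛)) = 9389 - (5 - 333/8) = 9389 - 1*(-293/8) = 9389 + 293/8 = 75405/8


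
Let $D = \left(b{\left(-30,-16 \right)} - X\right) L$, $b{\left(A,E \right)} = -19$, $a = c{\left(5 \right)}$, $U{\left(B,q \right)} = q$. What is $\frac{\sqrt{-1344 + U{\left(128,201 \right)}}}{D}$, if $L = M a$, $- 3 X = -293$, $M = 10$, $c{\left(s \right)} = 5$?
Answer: $- \frac{9 i \sqrt{127}}{17500} \approx - 0.0057957 i$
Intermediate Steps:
$a = 5$
$X = \frac{293}{3}$ ($X = \left(- \frac{1}{3}\right) \left(-293\right) = \frac{293}{3} \approx 97.667$)
$L = 50$ ($L = 10 \cdot 5 = 50$)
$D = - \frac{17500}{3}$ ($D = \left(-19 - \frac{293}{3}\right) 50 = \left(- \frac{350}{3}\right) 50 = - \frac{17500}{3} \approx -5833.3$)
$\frac{\sqrt{-1344 + U{\left(128,201 \right)}}}{D} = \frac{\sqrt{-1344 + 201}}{- \frac{17500}{3}} = \sqrt{-1143} \left(- \frac{3}{17500}\right) = 3 i \sqrt{127} \left(- \frac{3}{17500}\right) = - \frac{9 i \sqrt{127}}{17500}$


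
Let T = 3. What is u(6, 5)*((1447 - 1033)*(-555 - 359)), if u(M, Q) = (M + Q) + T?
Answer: -5297544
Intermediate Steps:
u(M, Q) = 3 + M + Q (u(M, Q) = (M + Q) + 3 = 3 + M + Q)
u(6, 5)*((1447 - 1033)*(-555 - 359)) = (3 + 6 + 5)*((1447 - 1033)*(-555 - 359)) = 14*(414*(-914)) = 14*(-378396) = -5297544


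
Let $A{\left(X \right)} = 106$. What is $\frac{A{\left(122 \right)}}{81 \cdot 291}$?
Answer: $\frac{106}{23571} \approx 0.0044971$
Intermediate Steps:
$\frac{A{\left(122 \right)}}{81 \cdot 291} = \frac{106}{81 \cdot 291} = \frac{106}{23571}$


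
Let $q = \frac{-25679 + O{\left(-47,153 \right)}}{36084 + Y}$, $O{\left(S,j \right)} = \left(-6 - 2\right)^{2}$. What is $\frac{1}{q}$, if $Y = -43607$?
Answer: $\frac{7523}{25615} \approx 0.29369$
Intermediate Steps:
$O{\left(S,j \right)} = 64$ ($O{\left(S,j \right)} = \left(-8\right)^{2} = 64$)
$q = \frac{25615}{7523}$ ($q = \frac{-25679 + 64}{36084 - 43607} = - \frac{25615}{-7523} = \left(-25615\right) \left(- \frac{1}{7523}\right) = \frac{25615}{7523} \approx 3.4049$)
$\frac{1}{q} = \frac{1}{\frac{25615}{7523}} = \frac{7523}{25615}$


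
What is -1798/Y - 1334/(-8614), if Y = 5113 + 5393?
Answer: -368242/22624671 ≈ -0.016276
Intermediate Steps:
Y = 10506
-1798/Y - 1334/(-8614) = -1798/10506 - 1334/(-8614) = -1798*1/10506 - 1334*(-1/8614) = -899/5253 + 667/4307 = -368242/22624671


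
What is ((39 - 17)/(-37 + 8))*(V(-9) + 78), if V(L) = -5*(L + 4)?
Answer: -2266/29 ≈ -78.138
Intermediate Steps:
V(L) = -20 - 5*L (V(L) = -5*(4 + L) = -20 - 5*L)
((39 - 17)/(-37 + 8))*(V(-9) + 78) = ((39 - 17)/(-37 + 8))*((-20 - 5*(-9)) + 78) = (22/(-29))*((-20 + 45) + 78) = (22*(-1/29))*(25 + 78) = -22/29*103 = -2266/29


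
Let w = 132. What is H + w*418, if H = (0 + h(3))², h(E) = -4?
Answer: 55192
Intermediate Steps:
H = 16 (H = (0 - 4)² = (-4)² = 16)
H + w*418 = 16 + 132*418 = 16 + 55176 = 55192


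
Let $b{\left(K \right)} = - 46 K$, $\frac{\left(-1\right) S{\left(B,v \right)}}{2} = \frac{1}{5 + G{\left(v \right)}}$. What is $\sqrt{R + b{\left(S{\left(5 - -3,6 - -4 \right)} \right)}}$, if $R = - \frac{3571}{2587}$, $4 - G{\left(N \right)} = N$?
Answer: $\frac{5 i \sqrt{24998181}}{2587} \approx 9.6633 i$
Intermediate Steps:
$G{\left(N \right)} = 4 - N$
$S{\left(B,v \right)} = - \frac{2}{9 - v}$ ($S{\left(B,v \right)} = - \frac{2}{5 - \left(-4 + v\right)} = - \frac{2}{9 - v}$)
$R = - \frac{3571}{2587}$ ($R = \left(-3571\right) \frac{1}{2587} = - \frac{3571}{2587} \approx -1.3804$)
$\sqrt{R + b{\left(S{\left(5 - -3,6 - -4 \right)} \right)}} = \sqrt{- \frac{3571}{2587} - 46 \frac{2}{-9 + \left(6 - -4\right)}} = \sqrt{- \frac{3571}{2587} - 46 \frac{2}{-9 + \left(6 + 4\right)}} = \sqrt{- \frac{3571}{2587} - 46 \frac{2}{-9 + 10}} = \sqrt{- \frac{3571}{2587} - 46 \cdot \frac{2}{1}} = \sqrt{- \frac{3571}{2587} - 46 \cdot 2 \cdot 1} = \sqrt{- \frac{3571}{2587} - 92} = \sqrt{- \frac{241575}{2587}} = \frac{5 i \sqrt{24998181}}{2587}$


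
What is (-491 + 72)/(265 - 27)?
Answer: -419/238 ≈ -1.7605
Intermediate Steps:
(-491 + 72)/(265 - 27) = -419/238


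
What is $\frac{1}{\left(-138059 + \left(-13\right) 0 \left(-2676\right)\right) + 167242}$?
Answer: $\frac{1}{29183} \approx 3.4267 \cdot 10^{-5}$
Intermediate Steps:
$\frac{1}{\left(-138059 + \left(-13\right) 0 \left(-2676\right)\right) + 167242} = \frac{1}{\left(-138059 + 0 \left(-2676\right)\right) + 167242} = \frac{1}{\left(-138059 + 0\right) + 167242} = \frac{1}{-138059 + 167242} = \frac{1}{29183}$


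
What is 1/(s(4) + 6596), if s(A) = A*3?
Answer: 1/6608 ≈ 0.00015133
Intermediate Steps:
s(A) = 3*A
1/(s(4) + 6596) = 1/(3*4 + 6596) = 1/(12 + 6596) = 1/6608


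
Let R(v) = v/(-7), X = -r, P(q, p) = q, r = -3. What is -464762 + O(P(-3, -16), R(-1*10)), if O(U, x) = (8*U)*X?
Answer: -464834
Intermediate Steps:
X = 3 (X = -1*(-3) = 3)
R(v) = -v/7 (R(v) = v*(-⅐) = -v/7)
O(U, x) = 24*U (O(U, x) = (8*U)*3 = 24*U)
-464762 + O(P(-3, -16), R(-1*10)) = -464762 + 24*(-3) = -464762 - 72 = -464834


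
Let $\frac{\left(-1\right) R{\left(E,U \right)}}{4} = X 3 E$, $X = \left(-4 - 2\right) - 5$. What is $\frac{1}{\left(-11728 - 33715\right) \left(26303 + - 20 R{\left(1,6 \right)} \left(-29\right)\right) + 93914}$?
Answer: $- \frac{1}{4674309395} \approx -2.1394 \cdot 10^{-10}$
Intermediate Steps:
$X = -11$ ($X = -6 - 5 = -11$)
$R{\left(E,U \right)} = 132 E$ ($R{\left(E,U \right)} = - 4 \left(-11\right) 3 E = - 4 \left(- 33 E\right) = 132 E$)
$\frac{1}{\left(-11728 - 33715\right) \left(26303 + - 20 R{\left(1,6 \right)} \left(-29\right)\right) + 93914} = \frac{1}{\left(-11728 - 33715\right) \left(26303 + - 20 \cdot 132 \cdot 1 \left(-29\right)\right) + 93914} = \frac{1}{- 45443 \left(26303 + \left(-20\right) 132 \left(-29\right)\right) + 93914} = \frac{1}{- 45443 \left(26303 - -76560\right) + 93914} = \frac{1}{- 45443 \left(26303 + 76560\right) + 93914} = \frac{1}{\left(-45443\right) 102863 + 93914} = \frac{1}{-4674403309 + 93914} = \frac{1}{-4674309395} = - \frac{1}{4674309395}$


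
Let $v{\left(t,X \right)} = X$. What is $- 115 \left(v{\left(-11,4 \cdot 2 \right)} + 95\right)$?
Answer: $-11845$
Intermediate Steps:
$- 115 \left(v{\left(-11,4 \cdot 2 \right)} + 95\right) = - 115 \left(4 \cdot 2 + 95\right) = - 115 \left(8 + 95\right) = \left(-115\right) 103 = -11845$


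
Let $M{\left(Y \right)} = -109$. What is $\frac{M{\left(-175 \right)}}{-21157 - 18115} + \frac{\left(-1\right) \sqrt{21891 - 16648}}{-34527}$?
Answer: $\frac{109}{39272} + \frac{7 \sqrt{107}}{34527} \approx 0.0048727$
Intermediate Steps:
$\frac{M{\left(-175 \right)}}{-21157 - 18115} + \frac{\left(-1\right) \sqrt{21891 - 16648}}{-34527} = - \frac{109}{-21157 - 18115} + \frac{\left(-1\right) \sqrt{21891 - 16648}}{-34527} = - \frac{109}{-21157 - 18115} + - \sqrt{5243} \left(- \frac{1}{34527}\right) = - \frac{109}{-39272} + - 7 \sqrt{107} \left(- \frac{1}{34527}\right) = \left(-109\right) \left(- \frac{1}{39272}\right) + - 7 \sqrt{107} \left(- \frac{1}{34527}\right) = \frac{109}{39272} + \frac{7 \sqrt{107}}{34527}$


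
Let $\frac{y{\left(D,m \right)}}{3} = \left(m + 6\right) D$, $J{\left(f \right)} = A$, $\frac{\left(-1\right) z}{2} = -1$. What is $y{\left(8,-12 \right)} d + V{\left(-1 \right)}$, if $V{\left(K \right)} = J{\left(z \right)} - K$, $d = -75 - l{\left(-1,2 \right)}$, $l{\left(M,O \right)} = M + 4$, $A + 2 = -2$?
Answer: $11229$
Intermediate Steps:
$z = 2$ ($z = \left(-2\right) \left(-1\right) = 2$)
$A = -4$ ($A = -2 - 2 = -4$)
$l{\left(M,O \right)} = 4 + M$
$J{\left(f \right)} = -4$
$y{\left(D,m \right)} = 3 D \left(6 + m\right)$ ($y{\left(D,m \right)} = 3 \left(m + 6\right) D = 3 \left(6 + m\right) D = 3 D \left(6 + m\right)$)
$d = -78$ ($d = -75 - \left(4 - 1\right) = -75 - 3 = -78$)
$V{\left(K \right)} = -4 - K$
$y{\left(8,-12 \right)} d + V{\left(-1 \right)} = 3 \cdot 8 \left(6 - 12\right) \left(-78\right) - 3 = 3 \cdot 8 \left(-6\right) \left(-78\right) + \left(-4 + 1\right) = \left(-144\right) \left(-78\right) - 3 = 11232 - 3 = 11229$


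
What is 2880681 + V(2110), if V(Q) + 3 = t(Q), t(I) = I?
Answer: 2882788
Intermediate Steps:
V(Q) = -3 + Q
2880681 + V(2110) = 2880681 + (-3 + 2110) = 2880681 + 2107 = 2882788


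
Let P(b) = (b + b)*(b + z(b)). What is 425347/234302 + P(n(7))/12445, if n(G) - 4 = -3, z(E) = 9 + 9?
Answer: 279070889/153467810 ≈ 1.8184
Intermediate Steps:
z(E) = 18
n(G) = 1 (n(G) = 4 - 3 = 1)
P(b) = 2*b*(18 + b) (P(b) = (b + b)*(b + 18) = (2*b)*(18 + b) = 2*b*(18 + b))
425347/234302 + P(n(7))/12445 = 425347/234302 + (2*1*(18 + 1))/12445 = 425347*(1/234302) + (2*1*19)*(1/12445) = 425347/234302 + 38*(1/12445) = 425347/234302 + 2/655 = 279070889/153467810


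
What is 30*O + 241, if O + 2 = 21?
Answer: 811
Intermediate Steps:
O = 19 (O = -2 + 21 = 19)
30*O + 241 = 30*19 + 241 = 570 + 241 = 811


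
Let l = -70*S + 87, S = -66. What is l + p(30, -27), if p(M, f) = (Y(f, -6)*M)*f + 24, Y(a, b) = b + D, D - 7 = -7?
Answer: 9591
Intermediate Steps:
D = 0 (D = 7 - 7 = 0)
Y(a, b) = b (Y(a, b) = b + 0 = b)
l = 4707 (l = -70*(-66) + 87 = 4620 + 87 = 4707)
p(M, f) = 24 - 6*M*f (p(M, f) = (-6*M)*f + 24 = -6*M*f + 24 = 24 - 6*M*f)
l + p(30, -27) = 4707 + (24 - 6*30*(-27)) = 4707 + (24 + 4860) = 4707 + 4884 = 9591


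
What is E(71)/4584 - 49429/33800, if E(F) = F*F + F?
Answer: -2241539/6455800 ≈ -0.34721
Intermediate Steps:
E(F) = F + F**2 (E(F) = F**2 + F = F + F**2)
E(71)/4584 - 49429/33800 = (71*(1 + 71))/4584 - 49429/33800 = (71*72)*(1/4584) - 49429*1/33800 = 5112*(1/4584) - 49429/33800 = 213/191 - 49429/33800 = -2241539/6455800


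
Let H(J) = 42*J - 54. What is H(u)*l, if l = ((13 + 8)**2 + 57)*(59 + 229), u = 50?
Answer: 293445504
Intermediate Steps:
l = 143424 (l = (21**2 + 57)*288 = (441 + 57)*288 = 498*288 = 143424)
H(J) = -54 + 42*J
H(u)*l = (-54 + 42*50)*143424 = (-54 + 2100)*143424 = 2046*143424 = 293445504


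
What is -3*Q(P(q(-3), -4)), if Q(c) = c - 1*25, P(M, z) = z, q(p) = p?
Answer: 87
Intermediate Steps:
Q(c) = -25 + c (Q(c) = c - 25 = -25 + c)
-3*Q(P(q(-3), -4)) = -3*(-25 - 4) = -3*(-29) = 87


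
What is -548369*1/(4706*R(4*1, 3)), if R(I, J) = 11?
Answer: -548369/51766 ≈ -10.593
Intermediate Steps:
-548369*1/(4706*R(4*1, 3)) = -548369/((-(-4706)*11)) = -548369/((-4706*(-11))) = -548369/51766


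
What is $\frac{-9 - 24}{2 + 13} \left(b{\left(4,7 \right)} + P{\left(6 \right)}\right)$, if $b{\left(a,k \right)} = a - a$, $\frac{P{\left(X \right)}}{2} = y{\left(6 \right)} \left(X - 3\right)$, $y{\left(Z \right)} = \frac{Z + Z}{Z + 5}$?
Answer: $- \frac{72}{5} \approx -14.4$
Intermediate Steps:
$y{\left(Z \right)} = \frac{2 Z}{5 + Z}$
$P{\left(X \right)} = - \frac{72}{11} + \frac{24 X}{11}$ ($P{\left(X \right)} = 2 \cdot 2 \cdot 6 \frac{1}{5 + 6} \left(X - 3\right) = 2 \cdot 2 \cdot 6 \cdot \frac{1}{11} \left(-3 + X\right) = 2 \frac{12 \left(-3 + X\right)}{11} = 2 \left(- \frac{36}{11} + \frac{12 X}{11}\right) = - \frac{72}{11} + \frac{24 X}{11}$)
$b{\left(a,k \right)} = 0$
$\frac{-9 - 24}{2 + 13} \left(b{\left(4,7 \right)} + P{\left(6 \right)}\right) = \frac{-9 - 24}{2 + 13} \left(0 + \left(- \frac{72}{11} + \frac{24}{11} \cdot 6\right)\right) = - \frac{33}{15} \left(0 + \left(- \frac{72}{11} + \frac{144}{11}\right)\right) = \left(-33\right) \frac{1}{15} \left(0 + \frac{72}{11}\right) = \left(- \frac{11}{5}\right) \frac{72}{11} = - \frac{72}{5}$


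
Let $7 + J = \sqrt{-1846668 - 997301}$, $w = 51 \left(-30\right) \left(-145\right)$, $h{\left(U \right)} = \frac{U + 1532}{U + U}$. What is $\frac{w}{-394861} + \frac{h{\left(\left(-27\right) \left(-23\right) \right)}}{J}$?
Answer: $- \frac{783640129428731}{1394755805040516} - \frac{2153 i \sqrt{2843969}}{3532270356} \approx -0.56185 - 0.0010279 i$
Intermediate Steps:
$h{\left(U \right)} = \frac{1532 + U}{2 U}$
$w = 221850$ ($w = \left(-1530\right) \left(-145\right) = 221850$)
$J = -7 + i \sqrt{2843969}$ ($J = -7 + \sqrt{-1846668 - 997301} = -7 + \sqrt{-2843969} = -7 + i \sqrt{2843969} \approx -7.0 + 1686.4 i$)
$\frac{w}{-394861} + \frac{h{\left(\left(-27\right) \left(-23\right) \right)}}{J} = \frac{221850}{-394861} + \frac{\frac{1}{2} \frac{1}{\left(-27\right) \left(-23\right)} \left(1532 - -621\right)}{-7 + i \sqrt{2843969}} = 221850 \left(- \frac{1}{394861}\right) + \frac{\frac{1}{2} \cdot \frac{1}{621} \left(1532 + 621\right)}{-7 + i \sqrt{2843969}} = - \frac{221850}{394861} + \frac{\frac{1}{2} \cdot \frac{1}{621} \cdot 2153}{-7 + i \sqrt{2843969}} = - \frac{221850}{394861} + \frac{2153}{1242 \left(-7 + i \sqrt{2843969}\right)}$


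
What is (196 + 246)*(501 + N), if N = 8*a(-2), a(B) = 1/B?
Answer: 219674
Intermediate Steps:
N = -4 (N = 8/(-2) = 8*(-1/2) = -4)
(196 + 246)*(501 + N) = (196 + 246)*(501 - 4) = 442*497 = 219674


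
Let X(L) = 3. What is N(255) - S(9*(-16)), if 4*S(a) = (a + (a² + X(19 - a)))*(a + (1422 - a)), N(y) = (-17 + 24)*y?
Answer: -14639475/2 ≈ -7.3197e+6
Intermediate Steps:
N(y) = 7*y
S(a) = 2133/2 + 711*a/2 + 711*a²/2 (S(a) = ((a + (a² + 3))*(a + (1422 - a)))/4 = ((a + (3 + a²))*1422)/4 = ((3 + a + a²)*1422)/4 = (4266 + 1422*a + 1422*a²)/4 = 2133/2 + 711*a/2 + 711*a²/2)
N(255) - S(9*(-16)) = 7*255 - (2133/2 + 711*(9*(-16))/2 + 711*(9*(-16))²/2) = 1785 - (2133/2 + (711/2)*(-144) + (711/2)*(-144)²) = 1785 - (2133/2 - 51192 + (711/2)*20736) = 1785 - (2133/2 - 51192 + 7371648) = 1785 - 1*14643045/2 = 1785 - 14643045/2 = -14639475/2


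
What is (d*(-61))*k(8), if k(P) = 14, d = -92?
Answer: 78568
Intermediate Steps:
(d*(-61))*k(8) = -92*(-61)*14 = 5612*14 = 78568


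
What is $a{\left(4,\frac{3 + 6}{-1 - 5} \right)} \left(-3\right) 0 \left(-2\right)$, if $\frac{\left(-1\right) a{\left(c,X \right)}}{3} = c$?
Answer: $0$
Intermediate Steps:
$a{\left(c,X \right)} = - 3 c$
$a{\left(4,\frac{3 + 6}{-1 - 5} \right)} \left(-3\right) 0 \left(-2\right) = \left(-3\right) 4 \left(-3\right) 0 \left(-2\right) = - 12 \cdot 0 \left(-2\right) = \left(-12\right) 0 = 0$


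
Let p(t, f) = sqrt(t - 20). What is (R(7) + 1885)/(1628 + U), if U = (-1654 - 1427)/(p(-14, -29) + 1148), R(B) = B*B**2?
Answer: 4772523217328/3481534847825 - 6864468*I*sqrt(34)/3481534847825 ≈ 1.3708 - 1.1497e-5*I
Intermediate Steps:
R(B) = B**3
p(t, f) = sqrt(-20 + t)
U = -3081/(1148 + I*sqrt(34)) (U = (-1654 - 1427)/(sqrt(-20 - 14) + 1148) = -3081/(sqrt(-34) + 1148) = -3081/(I*sqrt(34) + 1148) = -3081/(1148 + I*sqrt(34)) ≈ -2.6837 + 0.013631*I)
(R(7) + 1885)/(1628 + U) = (7**3 + 1885)/(1628 + (-1768494/658969 + 3081*I*sqrt(34)/1317938)) = (343 + 1885)/(1071033038/658969 + 3081*I*sqrt(34)/1317938) = 2228/(1071033038/658969 + 3081*I*sqrt(34)/1317938)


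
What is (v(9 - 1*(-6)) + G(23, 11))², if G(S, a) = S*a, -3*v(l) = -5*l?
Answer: 77284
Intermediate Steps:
v(l) = 5*l/3 (v(l) = -(-5)*l/3 = 5*l/3)
(v(9 - 1*(-6)) + G(23, 11))² = (5*(9 - 1*(-6))/3 + 23*11)² = (5*(9 + 6)/3 + 253)² = ((5/3)*15 + 253)² = (25 + 253)² = 278² = 77284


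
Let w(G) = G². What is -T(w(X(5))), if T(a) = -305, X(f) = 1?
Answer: 305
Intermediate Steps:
-T(w(X(5))) = -1*(-305) = 305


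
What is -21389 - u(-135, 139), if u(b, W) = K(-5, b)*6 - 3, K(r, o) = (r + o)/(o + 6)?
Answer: -919878/43 ≈ -21393.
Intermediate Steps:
K(r, o) = (o + r)/(6 + o)
u(b, W) = -3 + 6*(-5 + b)/(6 + b) (u(b, W) = ((b - 5)/(6 + b))*6 - 3 = ((-5 + b)/(6 + b))*6 - 3 = 6*(-5 + b)/(6 + b) - 3 = -3 + 6*(-5 + b)/(6 + b))
-21389 - u(-135, 139) = -21389 - 3*(-16 - 135)/(6 - 135) = -21389 - 3*(-151)/(-129) = -21389 - 3*(-1)*(-151)/129 = -21389 - 1*151/43 = -21389 - 151/43 = -919878/43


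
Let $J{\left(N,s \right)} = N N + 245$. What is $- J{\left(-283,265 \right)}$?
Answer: $-80334$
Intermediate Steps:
$J{\left(N,s \right)} = 245 + N^{2}$ ($J{\left(N,s \right)} = N^{2} + 245 = 245 + N^{2}$)
$- J{\left(-283,265 \right)} = - (245 + \left(-283\right)^{2}) = - (245 + 80089) = \left(-1\right) 80334 = -80334$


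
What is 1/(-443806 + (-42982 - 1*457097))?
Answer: -1/943885 ≈ -1.0595e-6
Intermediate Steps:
1/(-443806 + (-42982 - 1*457097)) = 1/(-443806 + (-42982 - 457097)) = 1/(-443806 - 500079) = 1/(-943885) = -1/943885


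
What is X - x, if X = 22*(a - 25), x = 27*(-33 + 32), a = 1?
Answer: -501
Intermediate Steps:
x = -27 (x = 27*(-1) = -27)
X = -528 (X = 22*(1 - 25) = 22*(-24) = -528)
X - x = -528 - 1*(-27) = -528 + 27 = -501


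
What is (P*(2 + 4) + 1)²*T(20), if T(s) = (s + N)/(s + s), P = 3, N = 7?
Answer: 9747/40 ≈ 243.68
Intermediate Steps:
T(s) = (7 + s)/(2*s) (T(s) = (s + 7)/(s + s) = (7 + s)/((2*s)) = (7 + s)*(1/(2*s)) = (7 + s)/(2*s))
(P*(2 + 4) + 1)²*T(20) = (3*(2 + 4) + 1)²*((½)*(7 + 20)/20) = (3*6 + 1)²*((½)*(1/20)*27) = (18 + 1)²*(27/40) = 19²*(27/40) = 361*(27/40) = 9747/40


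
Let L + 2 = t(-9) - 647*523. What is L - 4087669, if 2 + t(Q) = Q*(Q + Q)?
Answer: -4425892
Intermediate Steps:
t(Q) = -2 + 2*Q**2 (t(Q) = -2 + Q*(Q + Q) = -2 + Q*(2*Q) = -2 + 2*Q**2)
L = -338223 (L = -2 + ((-2 + 2*(-9)**2) - 647*523) = -2 + ((-2 + 2*81) - 338381) = -2 + ((-2 + 162) - 338381) = -2 + (160 - 338381) = -2 - 338221 = -338223)
L - 4087669 = -338223 - 4087669 = -4425892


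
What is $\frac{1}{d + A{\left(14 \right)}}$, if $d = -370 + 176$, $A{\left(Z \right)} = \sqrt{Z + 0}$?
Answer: $- \frac{97}{18811} - \frac{\sqrt{14}}{37622} \approx -0.005256$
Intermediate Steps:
$A{\left(Z \right)} = \sqrt{Z}$
$d = -194$
$\frac{1}{d + A{\left(14 \right)}} = \frac{1}{-194 + \sqrt{14}}$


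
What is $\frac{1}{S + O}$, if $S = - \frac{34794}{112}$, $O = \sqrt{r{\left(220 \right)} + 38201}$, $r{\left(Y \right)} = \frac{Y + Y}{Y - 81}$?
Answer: $- \frac{135418248}{25415781107} - \frac{3136 \sqrt{738142681}}{25415781107} \approx -0.0086804$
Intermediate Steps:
$r{\left(Y \right)} = \frac{2 Y}{-81 + Y}$
$O = \frac{\sqrt{738142681}}{139}$ ($O = \sqrt{2 \cdot 220 \frac{1}{-81 + 220} + 38201} = \sqrt{2 \cdot 220 \cdot \frac{1}{139} + 38201} = \sqrt{\frac{440}{139} + 38201} = \sqrt{\frac{5310379}{139}} = \frac{\sqrt{738142681}}{139} \approx 195.46$)
$S = - \frac{17397}{56}$ ($S = \left(-34794\right) \frac{1}{112} = - \frac{17397}{56} \approx -310.66$)
$\frac{1}{S + O} = \frac{1}{- \frac{17397}{56} + \frac{\sqrt{738142681}}{139}}$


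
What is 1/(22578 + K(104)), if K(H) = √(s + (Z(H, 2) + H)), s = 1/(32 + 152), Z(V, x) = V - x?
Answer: 1384784/31265640517 - 38*√4830/93796921551 ≈ 4.4263e-5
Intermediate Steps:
s = 1/184 ≈ 0.0054348
K(H) = √(-367/184 + 2*H) (K(H) = √(1/184 + ((H - 1*2) + H)) = √(1/184 + ((H - 2) + H)) = √(1/184 + ((-2 + H) + H)) = √(1/184 + (-2 + 2*H)) = √(-367/184 + 2*H))
1/(22578 + K(104)) = 1/(22578 + √(-16882 + 16928*104)/92) = 1/(22578 + √(-16882 + 1760512)/92) = 1/(22578 + √1743630/92) = 1/(22578 + (19*√4830)/92) = 1/(22578 + 19*√4830/92)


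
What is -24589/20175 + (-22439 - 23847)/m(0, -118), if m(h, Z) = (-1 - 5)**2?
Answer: -155784209/121050 ≈ -1286.9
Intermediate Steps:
m(h, Z) = 36 (m(h, Z) = (-6)**2 = 36)
-24589/20175 + (-22439 - 23847)/m(0, -118) = -24589/20175 + (-22439 - 23847)/36 = -24589*1/20175 - 46286*1/36 = -24589/20175 - 23143/18 = -155784209/121050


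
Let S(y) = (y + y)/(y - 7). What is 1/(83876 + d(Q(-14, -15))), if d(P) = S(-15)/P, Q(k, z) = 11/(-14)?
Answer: 121/10148786 ≈ 1.1923e-5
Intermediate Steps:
Q(k, z) = -11/14 (Q(k, z) = 11*(-1/14) = -11/14)
S(y) = 2*y/(-7 + y) (S(y) = (2*y)/(-7 + y) = 2*y/(-7 + y))
d(P) = 15/(11*P) (d(P) = (2*(-15)/(-7 - 15))/P = (2*(-15)/(-22))/P = (2*(-15)*(-1/22))/P = 15/(11*P))
1/(83876 + d(Q(-14, -15))) = 1/(83876 + 15/(11*(-11/14))) = 1/(83876 + (15/11)*(-14/11)) = 1/(83876 - 210/121) = 1/(10148786/121) = 121/10148786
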